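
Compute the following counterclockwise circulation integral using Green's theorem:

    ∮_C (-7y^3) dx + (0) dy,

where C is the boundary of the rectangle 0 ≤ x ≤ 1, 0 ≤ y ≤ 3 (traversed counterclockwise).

Green's theorem converts the closed line integral into a double integral over the enclosed region D:

    ∮_C P dx + Q dy = ∬_D (∂Q/∂x - ∂P/∂y) dA.

Here P = -7y^3, Q = 0, so

    ∂Q/∂x = 0,    ∂P/∂y = -21y^2,
    ∂Q/∂x - ∂P/∂y = 21y^2.

D is the region 0 ≤ x ≤ 1, 0 ≤ y ≤ 3. Evaluating the double integral:

    ∬_D (21y^2) dA = ∫_0^{1} ∫_0^{3} (21y^2) dy dx.

Inner (y from 0 to 3): 189.
Outer (x from 0 to 1): 189.

Therefore ∮_C P dx + Q dy = 189.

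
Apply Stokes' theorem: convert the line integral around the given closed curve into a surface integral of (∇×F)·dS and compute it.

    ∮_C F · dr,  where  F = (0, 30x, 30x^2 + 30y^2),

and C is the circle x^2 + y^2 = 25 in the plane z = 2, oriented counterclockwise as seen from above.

Let S be the flat disk x^2 + y^2 ≤ 25 in the plane z = 2, with upward unit normal n̂ = ẑ. By Stokes' theorem,

    ∮_C F · dr = ∬_S (∇ × F) · n̂ dS = ∬_D (curl F)_z dA,

where D is the disk x^2 + y^2 ≤ 25.

Compute the curl of F = (0, 30x, 30x^2 + 30y^2):
    (∇ × F)_x = ∂F_z/∂y - ∂F_y/∂z = 60y,
    (∇ × F)_y = ∂F_x/∂z - ∂F_z/∂x = -60x,
    (∇ × F)_z = ∂F_y/∂x - ∂F_x/∂y = 30.

On z = 2, (curl F)_z = 30.

Convert to polar (x = r cos θ, y = r sin θ, dA = r dr dθ); the integrand becomes 30, so

    ∬_D (curl F)_z dA = ∫_0^{2π} ∫_0^{5} (30) · r dr dθ.

Inner (r from 0 to 5): 375.
Outer (θ from 0 to 2π): 750π.

Therefore ∮_C F · dr = 750π.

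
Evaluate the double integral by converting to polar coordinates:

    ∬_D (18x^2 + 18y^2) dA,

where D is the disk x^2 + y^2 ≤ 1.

The region D is 0 ≤ r ≤ 1, 0 ≤ θ ≤ 2π in polar coordinates, where x = r cos(θ), y = r sin(θ), and dA = r dr dθ.

Under the substitution, the integrand becomes 18r^2, so

    ∬_D (18x^2 + 18y^2) dA = ∫_{0}^{2π} ∫_{0}^{1} (18r^2) · r dr dθ.

Inner integral (in r): ∫_{0}^{1} (18r^2) · r dr = 9/2.

Outer integral (in θ): ∫_{0}^{2π} (9/2) dθ = 9π.

Therefore ∬_D (18x^2 + 18y^2) dA = 9π.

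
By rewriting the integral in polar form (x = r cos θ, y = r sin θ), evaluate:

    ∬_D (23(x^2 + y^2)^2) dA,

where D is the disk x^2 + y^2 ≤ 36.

The region D is 0 ≤ r ≤ 6, 0 ≤ θ ≤ 2π in polar coordinates, where x = r cos(θ), y = r sin(θ), and dA = r dr dθ.

Under the substitution, the integrand becomes 23r^4, so

    ∬_D (23(x^2 + y^2)^2) dA = ∫_{0}^{2π} ∫_{0}^{6} (23r^4) · r dr dθ.

Inner integral (in r): ∫_{0}^{6} (23r^4) · r dr = 178848.

Outer integral (in θ): ∫_{0}^{2π} (178848) dθ = 357696π.

Therefore ∬_D (23(x^2 + y^2)^2) dA = 357696π.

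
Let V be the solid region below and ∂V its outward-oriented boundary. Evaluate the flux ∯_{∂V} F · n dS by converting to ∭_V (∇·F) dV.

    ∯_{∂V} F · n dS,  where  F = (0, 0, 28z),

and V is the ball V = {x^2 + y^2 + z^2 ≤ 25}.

By the divergence theorem,

    ∯_{∂V} F · n dS = ∭_V (∇ · F) dV.

Compute the divergence:
    ∇ · F = ∂F_x/∂x + ∂F_y/∂y + ∂F_z/∂z = 0 + 0 + 28 = 28.

In spherical coordinates, x = ρ sin(φ) cos(θ), y = ρ sin(φ) sin(θ), z = ρ cos(φ), dV = ρ^2 sin(φ) dρ dφ dθ, with 0 ≤ ρ ≤ 5, 0 ≤ φ ≤ π, 0 ≤ θ ≤ 2π.

The integrand, after substitution and multiplying by the volume element, becomes (28) · ρ^2 sin(φ), so

    ∭_V (∇·F) dV = ∫_0^{2π} ∫_0^{π} ∫_0^{5} (28) · ρ^2 sin(φ) dρ dφ dθ.

Inner (ρ from 0 to 5): 3500sin(φ)/3.
Middle (φ from 0 to π): 7000/3.
Outer (θ from 0 to 2π): 14000π/3.

Therefore ∯_{∂V} F · n dS = 14000π/3.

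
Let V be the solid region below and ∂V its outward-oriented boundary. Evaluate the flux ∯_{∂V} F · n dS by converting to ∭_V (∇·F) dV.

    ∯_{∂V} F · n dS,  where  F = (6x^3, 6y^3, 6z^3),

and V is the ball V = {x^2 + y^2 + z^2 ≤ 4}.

By the divergence theorem,

    ∯_{∂V} F · n dS = ∭_V (∇ · F) dV.

Compute the divergence:
    ∇ · F = ∂F_x/∂x + ∂F_y/∂y + ∂F_z/∂z = 18x^2 + 18y^2 + 18z^2.

In spherical coordinates, x = ρ sin(φ) cos(θ), y = ρ sin(φ) sin(θ), z = ρ cos(φ), dV = ρ^2 sin(φ) dρ dφ dθ, with 0 ≤ ρ ≤ 2, 0 ≤ φ ≤ π, 0 ≤ θ ≤ 2π.

The integrand, after substitution and multiplying by the volume element, becomes (18ρ^2) · ρ^2 sin(φ), so

    ∭_V (∇·F) dV = ∫_0^{2π} ∫_0^{π} ∫_0^{2} (18ρ^2) · ρ^2 sin(φ) dρ dφ dθ.

Inner (ρ from 0 to 2): 576sin(φ)/5.
Middle (φ from 0 to π): 1152/5.
Outer (θ from 0 to 2π): 2304π/5.

Therefore ∯_{∂V} F · n dS = 2304π/5.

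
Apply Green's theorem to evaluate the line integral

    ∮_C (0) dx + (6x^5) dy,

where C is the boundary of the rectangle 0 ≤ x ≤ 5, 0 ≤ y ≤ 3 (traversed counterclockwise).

Green's theorem converts the closed line integral into a double integral over the enclosed region D:

    ∮_C P dx + Q dy = ∬_D (∂Q/∂x - ∂P/∂y) dA.

Here P = 0, Q = 6x^5, so

    ∂Q/∂x = 30x^4,    ∂P/∂y = 0,
    ∂Q/∂x - ∂P/∂y = 30x^4.

D is the region 0 ≤ x ≤ 5, 0 ≤ y ≤ 3. Evaluating the double integral:

    ∬_D (30x^4) dA = ∫_0^{5} ∫_0^{3} (30x^4) dy dx.

Inner (y from 0 to 3): 90x^4.
Outer (x from 0 to 5): 56250.

Therefore ∮_C P dx + Q dy = 56250.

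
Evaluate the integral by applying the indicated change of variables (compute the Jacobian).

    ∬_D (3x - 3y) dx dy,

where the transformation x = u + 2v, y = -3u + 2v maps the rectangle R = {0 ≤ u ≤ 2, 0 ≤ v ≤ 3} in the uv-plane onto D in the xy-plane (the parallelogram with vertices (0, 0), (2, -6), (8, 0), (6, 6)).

Compute the Jacobian determinant of (x, y) with respect to (u, v):

    ∂(x,y)/∂(u,v) = | 1  2 | = (1)(2) - (2)(-3) = 8.
                   | -3  2 |

Its absolute value is |J| = 8 (the area scaling factor).

Substituting x = u + 2v, y = -3u + 2v into the integrand,

    3x - 3y → 12u,

so the integral becomes

    ∬_R (12u) · |J| du dv = ∫_0^2 ∫_0^3 (96u) dv du.

Inner (v): 288u.
Outer (u): 576.

Therefore ∬_D (3x - 3y) dx dy = 576.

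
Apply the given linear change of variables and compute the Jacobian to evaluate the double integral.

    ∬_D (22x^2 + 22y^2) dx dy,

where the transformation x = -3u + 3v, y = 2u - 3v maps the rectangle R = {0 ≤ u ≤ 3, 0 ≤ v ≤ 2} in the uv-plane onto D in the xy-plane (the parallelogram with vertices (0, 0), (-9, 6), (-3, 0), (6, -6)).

Compute the Jacobian determinant of (x, y) with respect to (u, v):

    ∂(x,y)/∂(u,v) = | -3  3 | = (-3)(-3) - (3)(2) = 3.
                   | 2  -3 |

Its absolute value is |J| = 3 (the area scaling factor).

Substituting x = -3u + 3v, y = 2u - 3v into the integrand,

    22x^2 + 22y^2 → 286u^2 - 660u v + 396v^2,

so the integral becomes

    ∬_R (286u^2 - 660u v + 396v^2) · |J| du dv = ∫_0^3 ∫_0^2 (858u^2 - 1980u v + 1188v^2) dv du.

Inner (v): 1716u^2 - 3960u + 3168.
Outer (u): 7128.

Therefore ∬_D (22x^2 + 22y^2) dx dy = 7128.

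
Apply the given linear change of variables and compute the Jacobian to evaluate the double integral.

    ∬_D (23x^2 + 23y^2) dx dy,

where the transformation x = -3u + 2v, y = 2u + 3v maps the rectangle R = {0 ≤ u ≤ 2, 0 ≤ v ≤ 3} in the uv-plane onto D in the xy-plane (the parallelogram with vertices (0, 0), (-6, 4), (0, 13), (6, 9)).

Compute the Jacobian determinant of (x, y) with respect to (u, v):

    ∂(x,y)/∂(u,v) = | -3  2 | = (-3)(3) - (2)(2) = -13.
                   | 2  3 |

Its absolute value is |J| = 13 (the area scaling factor).

Substituting x = -3u + 2v, y = 2u + 3v into the integrand,

    23x^2 + 23y^2 → 299u^2 + 299v^2,

so the integral becomes

    ∬_R (299u^2 + 299v^2) · |J| du dv = ∫_0^2 ∫_0^3 (3887u^2 + 3887v^2) dv du.

Inner (v): 11661u^2 + 34983.
Outer (u): 101062.

Therefore ∬_D (23x^2 + 23y^2) dx dy = 101062.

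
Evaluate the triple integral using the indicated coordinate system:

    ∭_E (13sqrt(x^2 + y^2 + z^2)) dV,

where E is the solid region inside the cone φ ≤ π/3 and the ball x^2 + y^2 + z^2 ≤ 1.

In spherical coordinates, x = ρ sin(φ) cos(θ), y = ρ sin(φ) sin(θ), z = ρ cos(φ), and dV = ρ^2 sin(φ) dρ dφ dθ.

The integrand becomes 13ρ, so

    ∭_E (13sqrt(x^2 + y^2 + z^2)) dV = ∫_{0}^{2π} ∫_{0}^{π/3} ∫_{0}^{1} (13ρ) · ρ^2 sin(φ) dρ dφ dθ.

Inner (ρ): 13sin(φ)/4.
Middle (φ): 13/8.
Outer (θ): 13π/4.

Therefore the triple integral equals 13π/4.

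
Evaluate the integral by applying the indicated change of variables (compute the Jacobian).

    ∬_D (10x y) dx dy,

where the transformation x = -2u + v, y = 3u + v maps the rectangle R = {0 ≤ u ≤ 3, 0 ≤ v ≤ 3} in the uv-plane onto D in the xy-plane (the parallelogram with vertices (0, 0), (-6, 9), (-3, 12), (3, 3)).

Compute the Jacobian determinant of (x, y) with respect to (u, v):

    ∂(x,y)/∂(u,v) = | -2  1 | = (-2)(1) - (1)(3) = -5.
                   | 3  1 |

Its absolute value is |J| = 5 (the area scaling factor).

Substituting x = -2u + v, y = 3u + v into the integrand,

    10x y → -60u^2 + 10u v + 10v^2,

so the integral becomes

    ∬_R (-60u^2 + 10u v + 10v^2) · |J| du dv = ∫_0^3 ∫_0^3 (-300u^2 + 50u v + 50v^2) dv du.

Inner (v): -900u^2 + 225u + 450.
Outer (u): -11475/2.

Therefore ∬_D (10x y) dx dy = -11475/2.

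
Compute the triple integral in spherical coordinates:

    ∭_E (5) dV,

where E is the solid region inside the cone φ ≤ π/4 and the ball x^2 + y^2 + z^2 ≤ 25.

In spherical coordinates, x = ρ sin(φ) cos(θ), y = ρ sin(φ) sin(θ), z = ρ cos(φ), and dV = ρ^2 sin(φ) dρ dφ dθ.

The integrand becomes 5, so

    ∭_E (5) dV = ∫_{0}^{2π} ∫_{0}^{π/4} ∫_{0}^{5} (5) · ρ^2 sin(φ) dρ dφ dθ.

Inner (ρ): 625sin(φ)/3.
Middle (φ): 625/3 - 625sqrt(2)/6.
Outer (θ): 625π (2 - sqrt(2))/3.

Therefore the triple integral equals 625π (2 - sqrt(2))/3.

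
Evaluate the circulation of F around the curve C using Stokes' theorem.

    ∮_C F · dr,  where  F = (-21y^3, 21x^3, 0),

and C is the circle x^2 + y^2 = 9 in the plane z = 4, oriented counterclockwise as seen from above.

Let S be the flat disk x^2 + y^2 ≤ 9 in the plane z = 4, with upward unit normal n̂ = ẑ. By Stokes' theorem,

    ∮_C F · dr = ∬_S (∇ × F) · n̂ dS = ∬_D (curl F)_z dA,

where D is the disk x^2 + y^2 ≤ 9.

Compute the curl of F = (-21y^3, 21x^3, 0):
    (∇ × F)_x = ∂F_z/∂y - ∂F_y/∂z = 0,
    (∇ × F)_y = ∂F_x/∂z - ∂F_z/∂x = 0,
    (∇ × F)_z = ∂F_y/∂x - ∂F_x/∂y = 63x^2 + 63y^2.

On z = 4, (curl F)_z = 63x^2 + 63y^2.

Convert to polar (x = r cos θ, y = r sin θ, dA = r dr dθ); the integrand becomes 63r^2, so

    ∬_D (curl F)_z dA = ∫_0^{2π} ∫_0^{3} (63r^2) · r dr dθ.

Inner (r from 0 to 3): 5103/4.
Outer (θ from 0 to 2π): 5103π/2.

Therefore ∮_C F · dr = 5103π/2.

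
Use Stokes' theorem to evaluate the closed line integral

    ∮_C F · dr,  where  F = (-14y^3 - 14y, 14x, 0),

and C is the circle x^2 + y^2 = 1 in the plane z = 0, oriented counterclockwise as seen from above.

Let S be the flat disk x^2 + y^2 ≤ 1 in the plane z = 0, with upward unit normal n̂ = ẑ. By Stokes' theorem,

    ∮_C F · dr = ∬_S (∇ × F) · n̂ dS = ∬_D (curl F)_z dA,

where D is the disk x^2 + y^2 ≤ 1.

Compute the curl of F = (-14y^3 - 14y, 14x, 0):
    (∇ × F)_x = ∂F_z/∂y - ∂F_y/∂z = 0,
    (∇ × F)_y = ∂F_x/∂z - ∂F_z/∂x = 0,
    (∇ × F)_z = ∂F_y/∂x - ∂F_x/∂y = 42y^2 + 28.

On z = 0, (curl F)_z = 42y^2 + 28.

Convert to polar (x = r cos θ, y = r sin θ, dA = r dr dθ); the integrand becomes 42r^2sin(θ)^2 + 28, so

    ∬_D (curl F)_z dA = ∫_0^{2π} ∫_0^{1} (42r^2sin(θ)^2 + 28) · r dr dθ.

Inner (r from 0 to 1): 21sin(θ)^2/2 + 14.
Outer (θ from 0 to 2π): 77π/2.

Therefore ∮_C F · dr = 77π/2.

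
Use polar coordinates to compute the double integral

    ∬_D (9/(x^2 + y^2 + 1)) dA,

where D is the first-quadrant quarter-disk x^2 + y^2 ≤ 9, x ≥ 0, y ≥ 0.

The region D is 0 ≤ r ≤ 3, 0 ≤ θ ≤ π/2 in polar coordinates, where x = r cos(θ), y = r sin(θ), and dA = r dr dθ.

Under the substitution, the integrand becomes 9/(r^2 + 1), so

    ∬_D (9/(x^2 + y^2 + 1)) dA = ∫_{0}^{π/2} ∫_{0}^{3} (9/(r^2 + 1)) · r dr dθ.

Inner integral (in r): ∫_{0}^{3} (9/(r^2 + 1)) · r dr = 9log(10)/2.

Outer integral (in θ): ∫_{0}^{π/2} (9log(10)/2) dθ = 9π log(10)/4.

Therefore ∬_D (9/(x^2 + y^2 + 1)) dA = 9π log(10)/4.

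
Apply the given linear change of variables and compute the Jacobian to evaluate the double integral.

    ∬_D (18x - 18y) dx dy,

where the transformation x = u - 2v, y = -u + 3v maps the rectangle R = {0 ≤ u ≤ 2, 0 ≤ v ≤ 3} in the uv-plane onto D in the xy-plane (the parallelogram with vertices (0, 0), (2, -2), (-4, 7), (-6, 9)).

Compute the Jacobian determinant of (x, y) with respect to (u, v):

    ∂(x,y)/∂(u,v) = | 1  -2 | = (1)(3) - (-2)(-1) = 1.
                   | -1  3 |

Its absolute value is |J| = 1 (the area scaling factor).

Substituting x = u - 2v, y = -u + 3v into the integrand,

    18x - 18y → 36u - 90v,

so the integral becomes

    ∬_R (36u - 90v) · |J| du dv = ∫_0^2 ∫_0^3 (36u - 90v) dv du.

Inner (v): 108u - 405.
Outer (u): -594.

Therefore ∬_D (18x - 18y) dx dy = -594.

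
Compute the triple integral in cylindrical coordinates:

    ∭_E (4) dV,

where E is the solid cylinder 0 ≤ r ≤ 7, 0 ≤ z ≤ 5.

In cylindrical coordinates, x = r cos(θ), y = r sin(θ), z = z, and dV = r dr dθ dz.

The integrand becomes 4, so

    ∭_E (4) dV = ∫_{0}^{2π} ∫_{0}^{7} ∫_{0}^{5} (4) · r dz dr dθ.

Inner (z): 20r.
Middle (r from 0 to 7): 490.
Outer (θ): 980π.

Therefore the triple integral equals 980π.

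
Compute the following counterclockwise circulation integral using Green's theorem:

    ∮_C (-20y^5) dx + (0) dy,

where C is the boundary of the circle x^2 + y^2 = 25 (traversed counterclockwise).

Green's theorem converts the closed line integral into a double integral over the enclosed region D:

    ∮_C P dx + Q dy = ∬_D (∂Q/∂x - ∂P/∂y) dA.

Here P = -20y^5, Q = 0, so

    ∂Q/∂x = 0,    ∂P/∂y = -100y^4,
    ∂Q/∂x - ∂P/∂y = 100y^4.

D is the region x^2 + y^2 ≤ 25. Evaluating the double integral:

In polar coordinates (x = r cos θ, y = r sin θ, dA = r dr dθ) the integrand becomes 100r^4sin(θ)^4, so

    ∬_D (100y^4) dA = ∫_0^{2π} ∫_0^{5} (100r^4sin(θ)^4) · r dr dθ.

Inner (r from 0 to 5): 781250sin(θ)^4/3.
Outer (θ from 0 to 2π): 390625π/2.

Therefore ∮_C P dx + Q dy = 390625π/2.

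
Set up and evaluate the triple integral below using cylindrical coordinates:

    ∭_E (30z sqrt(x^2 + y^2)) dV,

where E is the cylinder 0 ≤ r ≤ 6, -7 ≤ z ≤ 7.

In cylindrical coordinates, x = r cos(θ), y = r sin(θ), z = z, and dV = r dr dθ dz.

The integrand becomes 30r z, so

    ∭_E (30z sqrt(x^2 + y^2)) dV = ∫_{0}^{2π} ∫_{0}^{6} ∫_{-7}^{7} (30r z) · r dz dr dθ.

Inner (z): 0.
Middle (r from 0 to 6): 0.
Outer (θ): 0.

Therefore the triple integral equals 0.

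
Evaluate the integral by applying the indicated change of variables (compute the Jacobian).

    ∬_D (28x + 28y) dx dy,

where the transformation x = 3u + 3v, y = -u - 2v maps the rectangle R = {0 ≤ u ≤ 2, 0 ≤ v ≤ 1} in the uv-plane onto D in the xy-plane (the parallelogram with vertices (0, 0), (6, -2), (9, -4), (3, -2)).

Compute the Jacobian determinant of (x, y) with respect to (u, v):

    ∂(x,y)/∂(u,v) = | 3  3 | = (3)(-2) - (3)(-1) = -3.
                   | -1  -2 |

Its absolute value is |J| = 3 (the area scaling factor).

Substituting x = 3u + 3v, y = -u - 2v into the integrand,

    28x + 28y → 56u + 28v,

so the integral becomes

    ∬_R (56u + 28v) · |J| du dv = ∫_0^2 ∫_0^1 (168u + 84v) dv du.

Inner (v): 168u + 42.
Outer (u): 420.

Therefore ∬_D (28x + 28y) dx dy = 420.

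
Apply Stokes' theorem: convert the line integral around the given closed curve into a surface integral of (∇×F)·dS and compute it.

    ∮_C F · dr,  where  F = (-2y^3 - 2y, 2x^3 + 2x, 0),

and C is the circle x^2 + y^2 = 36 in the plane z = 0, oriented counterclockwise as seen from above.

Let S be the flat disk x^2 + y^2 ≤ 36 in the plane z = 0, with upward unit normal n̂ = ẑ. By Stokes' theorem,

    ∮_C F · dr = ∬_S (∇ × F) · n̂ dS = ∬_D (curl F)_z dA,

where D is the disk x^2 + y^2 ≤ 36.

Compute the curl of F = (-2y^3 - 2y, 2x^3 + 2x, 0):
    (∇ × F)_x = ∂F_z/∂y - ∂F_y/∂z = 0,
    (∇ × F)_y = ∂F_x/∂z - ∂F_z/∂x = 0,
    (∇ × F)_z = ∂F_y/∂x - ∂F_x/∂y = 6x^2 + 6y^2 + 4.

On z = 0, (curl F)_z = 6x^2 + 6y^2 + 4.

Convert to polar (x = r cos θ, y = r sin θ, dA = r dr dθ); the integrand becomes 6r^2 + 4, so

    ∬_D (curl F)_z dA = ∫_0^{2π} ∫_0^{6} (6r^2 + 4) · r dr dθ.

Inner (r from 0 to 6): 2016.
Outer (θ from 0 to 2π): 4032π.

Therefore ∮_C F · dr = 4032π.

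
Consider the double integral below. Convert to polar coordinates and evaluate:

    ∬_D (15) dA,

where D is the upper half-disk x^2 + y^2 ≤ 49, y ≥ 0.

The region D is 0 ≤ r ≤ 7, 0 ≤ θ ≤ π in polar coordinates, where x = r cos(θ), y = r sin(θ), and dA = r dr dθ.

Under the substitution, the integrand becomes 15, so

    ∬_D (15) dA = ∫_{0}^{π} ∫_{0}^{7} (15) · r dr dθ.

Inner integral (in r): ∫_{0}^{7} (15) · r dr = 735/2.

Outer integral (in θ): ∫_{0}^{π} (735/2) dθ = 735π/2.

Therefore ∬_D (15) dA = 735π/2.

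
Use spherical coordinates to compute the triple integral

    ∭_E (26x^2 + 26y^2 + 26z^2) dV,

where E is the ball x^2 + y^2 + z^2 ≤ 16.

In spherical coordinates, x = ρ sin(φ) cos(θ), y = ρ sin(φ) sin(θ), z = ρ cos(φ), and dV = ρ^2 sin(φ) dρ dφ dθ.

The integrand becomes 26ρ^2, so

    ∭_E (26x^2 + 26y^2 + 26z^2) dV = ∫_{0}^{2π} ∫_{0}^{π} ∫_{0}^{4} (26ρ^2) · ρ^2 sin(φ) dρ dφ dθ.

Inner (ρ): 26624sin(φ)/5.
Middle (φ): 53248/5.
Outer (θ): 106496π/5.

Therefore the triple integral equals 106496π/5.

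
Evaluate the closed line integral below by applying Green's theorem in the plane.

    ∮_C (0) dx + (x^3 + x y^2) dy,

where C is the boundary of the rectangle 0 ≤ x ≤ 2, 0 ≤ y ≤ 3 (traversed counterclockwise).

Green's theorem converts the closed line integral into a double integral over the enclosed region D:

    ∮_C P dx + Q dy = ∬_D (∂Q/∂x - ∂P/∂y) dA.

Here P = 0, Q = x^3 + x y^2, so

    ∂Q/∂x = 3x^2 + y^2,    ∂P/∂y = 0,
    ∂Q/∂x - ∂P/∂y = 3x^2 + y^2.

D is the region 0 ≤ x ≤ 2, 0 ≤ y ≤ 3. Evaluating the double integral:

    ∬_D (3x^2 + y^2) dA = ∫_0^{2} ∫_0^{3} (3x^2 + y^2) dy dx.

Inner (y from 0 to 3): 9x^2 + 9.
Outer (x from 0 to 2): 42.

Therefore ∮_C P dx + Q dy = 42.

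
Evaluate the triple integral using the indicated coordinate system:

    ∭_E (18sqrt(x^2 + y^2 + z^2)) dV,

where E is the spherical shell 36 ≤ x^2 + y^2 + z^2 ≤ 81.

In spherical coordinates, x = ρ sin(φ) cos(θ), y = ρ sin(φ) sin(θ), z = ρ cos(φ), and dV = ρ^2 sin(φ) dρ dφ dθ.

The integrand becomes 18ρ, so

    ∭_E (18sqrt(x^2 + y^2 + z^2)) dV = ∫_{0}^{2π} ∫_{0}^{π} ∫_{6}^{9} (18ρ) · ρ^2 sin(φ) dρ dφ dθ.

Inner (ρ): 47385sin(φ)/2.
Middle (φ): 47385.
Outer (θ): 94770π.

Therefore the triple integral equals 94770π.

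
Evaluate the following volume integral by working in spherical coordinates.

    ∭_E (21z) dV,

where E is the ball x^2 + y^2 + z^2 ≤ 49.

In spherical coordinates, x = ρ sin(φ) cos(θ), y = ρ sin(φ) sin(θ), z = ρ cos(φ), and dV = ρ^2 sin(φ) dρ dφ dθ.

The integrand becomes 21ρ cos(φ), so

    ∭_E (21z) dV = ∫_{0}^{2π} ∫_{0}^{π} ∫_{0}^{7} (21ρ cos(φ)) · ρ^2 sin(φ) dρ dφ dθ.

Inner (ρ): 50421sin(2φ)/8.
Middle (φ): 0.
Outer (θ): 0.

Therefore the triple integral equals 0.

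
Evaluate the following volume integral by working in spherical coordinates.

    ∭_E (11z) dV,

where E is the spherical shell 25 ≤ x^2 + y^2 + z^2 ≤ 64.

In spherical coordinates, x = ρ sin(φ) cos(θ), y = ρ sin(φ) sin(θ), z = ρ cos(φ), and dV = ρ^2 sin(φ) dρ dφ dθ.

The integrand becomes 11ρ cos(φ), so

    ∭_E (11z) dV = ∫_{0}^{2π} ∫_{0}^{π} ∫_{5}^{8} (11ρ cos(φ)) · ρ^2 sin(φ) dρ dφ dθ.

Inner (ρ): 38181sin(2φ)/8.
Middle (φ): 0.
Outer (θ): 0.

Therefore the triple integral equals 0.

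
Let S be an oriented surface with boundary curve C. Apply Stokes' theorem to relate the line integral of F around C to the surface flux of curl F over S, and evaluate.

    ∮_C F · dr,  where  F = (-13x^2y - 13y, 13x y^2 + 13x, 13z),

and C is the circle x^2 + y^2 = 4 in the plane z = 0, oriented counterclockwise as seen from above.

Let S be the flat disk x^2 + y^2 ≤ 4 in the plane z = 0, with upward unit normal n̂ = ẑ. By Stokes' theorem,

    ∮_C F · dr = ∬_S (∇ × F) · n̂ dS = ∬_D (curl F)_z dA,

where D is the disk x^2 + y^2 ≤ 4.

Compute the curl of F = (-13x^2y - 13y, 13x y^2 + 13x, 13z):
    (∇ × F)_x = ∂F_z/∂y - ∂F_y/∂z = 0,
    (∇ × F)_y = ∂F_x/∂z - ∂F_z/∂x = 0,
    (∇ × F)_z = ∂F_y/∂x - ∂F_x/∂y = 13x^2 + 13y^2 + 26.

On z = 0, (curl F)_z = 13x^2 + 13y^2 + 26.

Convert to polar (x = r cos θ, y = r sin θ, dA = r dr dθ); the integrand becomes 13r^2 + 26, so

    ∬_D (curl F)_z dA = ∫_0^{2π} ∫_0^{2} (13r^2 + 26) · r dr dθ.

Inner (r from 0 to 2): 104.
Outer (θ from 0 to 2π): 208π.

Therefore ∮_C F · dr = 208π.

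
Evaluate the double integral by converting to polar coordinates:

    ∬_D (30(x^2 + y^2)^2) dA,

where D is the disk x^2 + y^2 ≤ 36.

The region D is 0 ≤ r ≤ 6, 0 ≤ θ ≤ 2π in polar coordinates, where x = r cos(θ), y = r sin(θ), and dA = r dr dθ.

Under the substitution, the integrand becomes 30r^4, so

    ∬_D (30(x^2 + y^2)^2) dA = ∫_{0}^{2π} ∫_{0}^{6} (30r^4) · r dr dθ.

Inner integral (in r): ∫_{0}^{6} (30r^4) · r dr = 233280.

Outer integral (in θ): ∫_{0}^{2π} (233280) dθ = 466560π.

Therefore ∬_D (30(x^2 + y^2)^2) dA = 466560π.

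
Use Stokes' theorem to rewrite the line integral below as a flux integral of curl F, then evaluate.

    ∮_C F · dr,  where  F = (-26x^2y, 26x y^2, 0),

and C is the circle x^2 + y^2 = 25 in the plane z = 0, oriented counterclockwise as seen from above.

Let S be the flat disk x^2 + y^2 ≤ 25 in the plane z = 0, with upward unit normal n̂ = ẑ. By Stokes' theorem,

    ∮_C F · dr = ∬_S (∇ × F) · n̂ dS = ∬_D (curl F)_z dA,

where D is the disk x^2 + y^2 ≤ 25.

Compute the curl of F = (-26x^2y, 26x y^2, 0):
    (∇ × F)_x = ∂F_z/∂y - ∂F_y/∂z = 0,
    (∇ × F)_y = ∂F_x/∂z - ∂F_z/∂x = 0,
    (∇ × F)_z = ∂F_y/∂x - ∂F_x/∂y = 26x^2 + 26y^2.

On z = 0, (curl F)_z = 26x^2 + 26y^2.

Convert to polar (x = r cos θ, y = r sin θ, dA = r dr dθ); the integrand becomes 26r^2, so

    ∬_D (curl F)_z dA = ∫_0^{2π} ∫_0^{5} (26r^2) · r dr dθ.

Inner (r from 0 to 5): 8125/2.
Outer (θ from 0 to 2π): 8125π.

Therefore ∮_C F · dr = 8125π.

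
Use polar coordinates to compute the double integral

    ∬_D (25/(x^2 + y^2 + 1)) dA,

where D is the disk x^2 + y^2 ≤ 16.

The region D is 0 ≤ r ≤ 4, 0 ≤ θ ≤ 2π in polar coordinates, where x = r cos(θ), y = r sin(θ), and dA = r dr dθ.

Under the substitution, the integrand becomes 25/(r^2 + 1), so

    ∬_D (25/(x^2 + y^2 + 1)) dA = ∫_{0}^{2π} ∫_{0}^{4} (25/(r^2 + 1)) · r dr dθ.

Inner integral (in r): ∫_{0}^{4} (25/(r^2 + 1)) · r dr = 25log(17)/2.

Outer integral (in θ): ∫_{0}^{2π} (25log(17)/2) dθ = 25π log(17).

Therefore ∬_D (25/(x^2 + y^2 + 1)) dA = 25π log(17).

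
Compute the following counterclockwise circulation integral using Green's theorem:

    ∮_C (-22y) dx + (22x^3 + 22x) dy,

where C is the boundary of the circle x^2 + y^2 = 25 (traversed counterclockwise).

Green's theorem converts the closed line integral into a double integral over the enclosed region D:

    ∮_C P dx + Q dy = ∬_D (∂Q/∂x - ∂P/∂y) dA.

Here P = -22y, Q = 22x^3 + 22x, so

    ∂Q/∂x = 66x^2 + 22,    ∂P/∂y = -22,
    ∂Q/∂x - ∂P/∂y = 66x^2 + 44.

D is the region x^2 + y^2 ≤ 25. Evaluating the double integral:

In polar coordinates (x = r cos θ, y = r sin θ, dA = r dr dθ) the integrand becomes 66r^2cos(θ)^2 + 44, so

    ∬_D (66x^2 + 44) dA = ∫_0^{2π} ∫_0^{5} (66r^2cos(θ)^2 + 44) · r dr dθ.

Inner (r from 0 to 5): 20625cos(θ)^2/2 + 550.
Outer (θ from 0 to 2π): 22825π/2.

Therefore ∮_C P dx + Q dy = 22825π/2.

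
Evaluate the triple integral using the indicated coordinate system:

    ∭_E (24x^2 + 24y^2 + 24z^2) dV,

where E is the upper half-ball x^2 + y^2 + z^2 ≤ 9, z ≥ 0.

In spherical coordinates, x = ρ sin(φ) cos(θ), y = ρ sin(φ) sin(θ), z = ρ cos(φ), and dV = ρ^2 sin(φ) dρ dφ dθ.

The integrand becomes 24ρ^2, so

    ∭_E (24x^2 + 24y^2 + 24z^2) dV = ∫_{0}^{2π} ∫_{0}^{π/2} ∫_{0}^{3} (24ρ^2) · ρ^2 sin(φ) dρ dφ dθ.

Inner (ρ): 5832sin(φ)/5.
Middle (φ): 5832/5.
Outer (θ): 11664π/5.

Therefore the triple integral equals 11664π/5.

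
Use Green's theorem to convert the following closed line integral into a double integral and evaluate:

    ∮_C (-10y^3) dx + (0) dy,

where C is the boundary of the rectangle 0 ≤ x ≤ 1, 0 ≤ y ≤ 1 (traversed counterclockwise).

Green's theorem converts the closed line integral into a double integral over the enclosed region D:

    ∮_C P dx + Q dy = ∬_D (∂Q/∂x - ∂P/∂y) dA.

Here P = -10y^3, Q = 0, so

    ∂Q/∂x = 0,    ∂P/∂y = -30y^2,
    ∂Q/∂x - ∂P/∂y = 30y^2.

D is the region 0 ≤ x ≤ 1, 0 ≤ y ≤ 1. Evaluating the double integral:

    ∬_D (30y^2) dA = ∫_0^{1} ∫_0^{1} (30y^2) dy dx.

Inner (y from 0 to 1): 10.
Outer (x from 0 to 1): 10.

Therefore ∮_C P dx + Q dy = 10.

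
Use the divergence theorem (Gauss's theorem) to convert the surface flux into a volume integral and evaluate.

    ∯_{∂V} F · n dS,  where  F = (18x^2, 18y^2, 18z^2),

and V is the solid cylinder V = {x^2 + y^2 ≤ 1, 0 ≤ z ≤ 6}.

By the divergence theorem,

    ∯_{∂V} F · n dS = ∭_V (∇ · F) dV.

Compute the divergence:
    ∇ · F = ∂F_x/∂x + ∂F_y/∂y + ∂F_z/∂z = 36x + 36y + 36z.

In cylindrical coordinates, x = r cos(θ), y = r sin(θ), z = z, dV = r dr dθ dz, with 0 ≤ r ≤ 1, 0 ≤ θ ≤ 2π, 0 ≤ z ≤ 6.

The integrand, after substitution and multiplying by the volume element, becomes (36sqrt(2)r sin(θ + π/4) + 36z) · r, so

    ∭_V (∇·F) dV = ∫_0^{2π} ∫_0^{1} ∫_0^{6} (36sqrt(2)r sin(θ + π/4) + 36z) · r dz dr dθ.

Inner (z from 0 to 6): 216r (sqrt(2)r sin(θ + π/4) + 3).
Middle (r from 0 to 1): 72sqrt(2)sin(θ + π/4) + 324.
Outer (θ from 0 to 2π): 648π.

Therefore ∯_{∂V} F · n dS = 648π.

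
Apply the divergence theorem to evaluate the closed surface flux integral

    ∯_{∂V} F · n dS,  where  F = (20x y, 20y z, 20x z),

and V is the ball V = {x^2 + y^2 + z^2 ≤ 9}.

By the divergence theorem,

    ∯_{∂V} F · n dS = ∭_V (∇ · F) dV.

Compute the divergence:
    ∇ · F = ∂F_x/∂x + ∂F_y/∂y + ∂F_z/∂z = 20y + 20z + 20x = 20x + 20y + 20z.

In spherical coordinates, x = ρ sin(φ) cos(θ), y = ρ sin(φ) sin(θ), z = ρ cos(φ), dV = ρ^2 sin(φ) dρ dφ dθ, with 0 ≤ ρ ≤ 3, 0 ≤ φ ≤ π, 0 ≤ θ ≤ 2π.

The integrand, after substitution and multiplying by the volume element, becomes (20ρ (sqrt(2)sin(φ)sin(θ + π/4) + cos(φ))) · ρ^2 sin(φ), so

    ∭_V (∇·F) dV = ∫_0^{2π} ∫_0^{π} ∫_0^{3} (20ρ (sqrt(2)sin(φ)sin(θ + π/4) + cos(φ))) · ρ^2 sin(φ) dρ dφ dθ.

Inner (ρ from 0 to 3): 405(sqrt(2)sin(φ)sin(θ + π/4) + cos(φ))sin(φ).
Middle (φ from 0 to π): 405sqrt(2)π sin(θ + π/4)/2.
Outer (θ from 0 to 2π): 0.

Therefore ∯_{∂V} F · n dS = 0.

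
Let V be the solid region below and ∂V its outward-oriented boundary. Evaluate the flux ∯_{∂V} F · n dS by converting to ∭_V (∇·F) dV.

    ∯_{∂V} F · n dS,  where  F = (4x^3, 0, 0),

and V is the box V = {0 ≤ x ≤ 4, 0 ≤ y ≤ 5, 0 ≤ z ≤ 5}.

By the divergence theorem,

    ∯_{∂V} F · n dS = ∭_V (∇ · F) dV.

Compute the divergence:
    ∇ · F = ∂F_x/∂x + ∂F_y/∂y + ∂F_z/∂z = 12x^2 + 0 + 0 = 12x^2.

V is a rectangular box, so dV = dx dy dz with 0 ≤ x ≤ 4, 0 ≤ y ≤ 5, 0 ≤ z ≤ 5.

Integrate (12x^2) over V as an iterated integral:

    ∭_V (∇·F) dV = ∫_0^{4} ∫_0^{5} ∫_0^{5} (12x^2) dz dy dx.

Inner (z from 0 to 5): 60x^2.
Middle (y from 0 to 5): 300x^2.
Outer (x from 0 to 4): 6400.

Therefore ∯_{∂V} F · n dS = 6400.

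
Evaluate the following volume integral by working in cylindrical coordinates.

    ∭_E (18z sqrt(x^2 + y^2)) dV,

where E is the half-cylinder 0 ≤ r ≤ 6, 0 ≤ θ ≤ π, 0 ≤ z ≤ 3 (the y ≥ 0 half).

In cylindrical coordinates, x = r cos(θ), y = r sin(θ), z = z, and dV = r dr dθ dz.

The integrand becomes 18r z, so

    ∭_E (18z sqrt(x^2 + y^2)) dV = ∫_{0}^{π} ∫_{0}^{6} ∫_{0}^{3} (18r z) · r dz dr dθ.

Inner (z): 81r^2.
Middle (r from 0 to 6): 5832.
Outer (θ): 5832π.

Therefore the triple integral equals 5832π.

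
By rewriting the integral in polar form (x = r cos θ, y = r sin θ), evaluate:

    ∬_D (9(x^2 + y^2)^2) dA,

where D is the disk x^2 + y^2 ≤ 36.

The region D is 0 ≤ r ≤ 6, 0 ≤ θ ≤ 2π in polar coordinates, where x = r cos(θ), y = r sin(θ), and dA = r dr dθ.

Under the substitution, the integrand becomes 9r^4, so

    ∬_D (9(x^2 + y^2)^2) dA = ∫_{0}^{2π} ∫_{0}^{6} (9r^4) · r dr dθ.

Inner integral (in r): ∫_{0}^{6} (9r^4) · r dr = 69984.

Outer integral (in θ): ∫_{0}^{2π} (69984) dθ = 139968π.

Therefore ∬_D (9(x^2 + y^2)^2) dA = 139968π.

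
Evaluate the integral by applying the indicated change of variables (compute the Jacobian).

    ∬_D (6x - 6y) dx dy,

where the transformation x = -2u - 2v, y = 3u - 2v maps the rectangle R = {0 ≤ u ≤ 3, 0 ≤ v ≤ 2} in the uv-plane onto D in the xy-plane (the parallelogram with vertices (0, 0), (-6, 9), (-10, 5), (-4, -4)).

Compute the Jacobian determinant of (x, y) with respect to (u, v):

    ∂(x,y)/∂(u,v) = | -2  -2 | = (-2)(-2) - (-2)(3) = 10.
                   | 3  -2 |

Its absolute value is |J| = 10 (the area scaling factor).

Substituting x = -2u - 2v, y = 3u - 2v into the integrand,

    6x - 6y → -30u,

so the integral becomes

    ∬_R (-30u) · |J| du dv = ∫_0^3 ∫_0^2 (-300u) dv du.

Inner (v): -600u.
Outer (u): -2700.

Therefore ∬_D (6x - 6y) dx dy = -2700.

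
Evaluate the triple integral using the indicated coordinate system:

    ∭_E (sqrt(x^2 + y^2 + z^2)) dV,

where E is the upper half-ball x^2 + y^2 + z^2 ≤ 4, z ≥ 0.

In spherical coordinates, x = ρ sin(φ) cos(θ), y = ρ sin(φ) sin(θ), z = ρ cos(φ), and dV = ρ^2 sin(φ) dρ dφ dθ.

The integrand becomes ρ, so

    ∭_E (sqrt(x^2 + y^2 + z^2)) dV = ∫_{0}^{2π} ∫_{0}^{π/2} ∫_{0}^{2} (ρ) · ρ^2 sin(φ) dρ dφ dθ.

Inner (ρ): 4sin(φ).
Middle (φ): 4.
Outer (θ): 8π.

Therefore the triple integral equals 8π.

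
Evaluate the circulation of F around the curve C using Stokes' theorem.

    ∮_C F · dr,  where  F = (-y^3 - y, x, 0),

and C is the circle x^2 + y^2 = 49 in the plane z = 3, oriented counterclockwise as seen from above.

Let S be the flat disk x^2 + y^2 ≤ 49 in the plane z = 3, with upward unit normal n̂ = ẑ. By Stokes' theorem,

    ∮_C F · dr = ∬_S (∇ × F) · n̂ dS = ∬_D (curl F)_z dA,

where D is the disk x^2 + y^2 ≤ 49.

Compute the curl of F = (-y^3 - y, x, 0):
    (∇ × F)_x = ∂F_z/∂y - ∂F_y/∂z = 0,
    (∇ × F)_y = ∂F_x/∂z - ∂F_z/∂x = 0,
    (∇ × F)_z = ∂F_y/∂x - ∂F_x/∂y = 3y^2 + 2.

On z = 3, (curl F)_z = 3y^2 + 2.

Convert to polar (x = r cos θ, y = r sin θ, dA = r dr dθ); the integrand becomes 3r^2sin(θ)^2 + 2, so

    ∬_D (curl F)_z dA = ∫_0^{2π} ∫_0^{7} (3r^2sin(θ)^2 + 2) · r dr dθ.

Inner (r from 0 to 7): 7203sin(θ)^2/4 + 49.
Outer (θ from 0 to 2π): 7595π/4.

Therefore ∮_C F · dr = 7595π/4.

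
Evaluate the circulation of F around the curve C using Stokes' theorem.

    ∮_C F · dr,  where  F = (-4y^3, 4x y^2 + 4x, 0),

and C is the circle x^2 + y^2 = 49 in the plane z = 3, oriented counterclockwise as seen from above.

Let S be the flat disk x^2 + y^2 ≤ 49 in the plane z = 3, with upward unit normal n̂ = ẑ. By Stokes' theorem,

    ∮_C F · dr = ∬_S (∇ × F) · n̂ dS = ∬_D (curl F)_z dA,

where D is the disk x^2 + y^2 ≤ 49.

Compute the curl of F = (-4y^3, 4x y^2 + 4x, 0):
    (∇ × F)_x = ∂F_z/∂y - ∂F_y/∂z = 0,
    (∇ × F)_y = ∂F_x/∂z - ∂F_z/∂x = 0,
    (∇ × F)_z = ∂F_y/∂x - ∂F_x/∂y = 16y^2 + 4.

On z = 3, (curl F)_z = 16y^2 + 4.

Convert to polar (x = r cos θ, y = r sin θ, dA = r dr dθ); the integrand becomes 16r^2sin(θ)^2 + 4, so

    ∬_D (curl F)_z dA = ∫_0^{2π} ∫_0^{7} (16r^2sin(θ)^2 + 4) · r dr dθ.

Inner (r from 0 to 7): 9604sin(θ)^2 + 98.
Outer (θ from 0 to 2π): 9800π.

Therefore ∮_C F · dr = 9800π.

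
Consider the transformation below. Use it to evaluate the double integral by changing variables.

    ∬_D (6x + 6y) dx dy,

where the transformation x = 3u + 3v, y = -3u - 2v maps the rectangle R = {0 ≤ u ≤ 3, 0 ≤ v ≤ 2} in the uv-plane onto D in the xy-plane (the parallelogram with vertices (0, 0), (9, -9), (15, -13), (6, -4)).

Compute the Jacobian determinant of (x, y) with respect to (u, v):

    ∂(x,y)/∂(u,v) = | 3  3 | = (3)(-2) - (3)(-3) = 3.
                   | -3  -2 |

Its absolute value is |J| = 3 (the area scaling factor).

Substituting x = 3u + 3v, y = -3u - 2v into the integrand,

    6x + 6y → 6v,

so the integral becomes

    ∬_R (6v) · |J| du dv = ∫_0^3 ∫_0^2 (18v) dv du.

Inner (v): 36.
Outer (u): 108.

Therefore ∬_D (6x + 6y) dx dy = 108.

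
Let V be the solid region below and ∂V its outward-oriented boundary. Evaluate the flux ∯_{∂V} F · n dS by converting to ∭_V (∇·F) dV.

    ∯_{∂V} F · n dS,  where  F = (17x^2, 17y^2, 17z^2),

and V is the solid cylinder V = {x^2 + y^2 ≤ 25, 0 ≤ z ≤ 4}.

By the divergence theorem,

    ∯_{∂V} F · n dS = ∭_V (∇ · F) dV.

Compute the divergence:
    ∇ · F = ∂F_x/∂x + ∂F_y/∂y + ∂F_z/∂z = 34x + 34y + 34z.

In cylindrical coordinates, x = r cos(θ), y = r sin(θ), z = z, dV = r dr dθ dz, with 0 ≤ r ≤ 5, 0 ≤ θ ≤ 2π, 0 ≤ z ≤ 4.

The integrand, after substitution and multiplying by the volume element, becomes (34sqrt(2)r sin(θ + π/4) + 34z) · r, so

    ∭_V (∇·F) dV = ∫_0^{2π} ∫_0^{5} ∫_0^{4} (34sqrt(2)r sin(θ + π/4) + 34z) · r dz dr dθ.

Inner (z from 0 to 4): 136r (sqrt(2)r sin(θ + π/4) + 2).
Middle (r from 0 to 5): 17000sqrt(2)sin(θ + π/4)/3 + 3400.
Outer (θ from 0 to 2π): 6800π.

Therefore ∯_{∂V} F · n dS = 6800π.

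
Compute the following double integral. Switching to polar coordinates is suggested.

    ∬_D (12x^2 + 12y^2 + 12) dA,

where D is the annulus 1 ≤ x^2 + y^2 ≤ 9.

The region D is 1 ≤ r ≤ 3, 0 ≤ θ ≤ 2π in polar coordinates, where x = r cos(θ), y = r sin(θ), and dA = r dr dθ.

Under the substitution, the integrand becomes 12r^2 + 12, so

    ∬_D (12x^2 + 12y^2 + 12) dA = ∫_{0}^{2π} ∫_{1}^{3} (12r^2 + 12) · r dr dθ.

Inner integral (in r): ∫_{1}^{3} (12r^2 + 12) · r dr = 288.

Outer integral (in θ): ∫_{0}^{2π} (288) dθ = 576π.

Therefore ∬_D (12x^2 + 12y^2 + 12) dA = 576π.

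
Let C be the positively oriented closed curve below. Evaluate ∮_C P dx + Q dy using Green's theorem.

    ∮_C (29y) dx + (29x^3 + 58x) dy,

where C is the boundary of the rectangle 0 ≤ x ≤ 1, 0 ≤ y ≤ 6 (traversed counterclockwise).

Green's theorem converts the closed line integral into a double integral over the enclosed region D:

    ∮_C P dx + Q dy = ∬_D (∂Q/∂x - ∂P/∂y) dA.

Here P = 29y, Q = 29x^3 + 58x, so

    ∂Q/∂x = 87x^2 + 58,    ∂P/∂y = 29,
    ∂Q/∂x - ∂P/∂y = 87x^2 + 29.

D is the region 0 ≤ x ≤ 1, 0 ≤ y ≤ 6. Evaluating the double integral:

    ∬_D (87x^2 + 29) dA = ∫_0^{1} ∫_0^{6} (87x^2 + 29) dy dx.

Inner (y from 0 to 6): 522x^2 + 174.
Outer (x from 0 to 1): 348.

Therefore ∮_C P dx + Q dy = 348.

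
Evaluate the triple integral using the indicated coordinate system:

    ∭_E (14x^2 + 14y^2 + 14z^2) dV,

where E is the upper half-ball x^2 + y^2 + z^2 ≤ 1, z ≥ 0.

In spherical coordinates, x = ρ sin(φ) cos(θ), y = ρ sin(φ) sin(θ), z = ρ cos(φ), and dV = ρ^2 sin(φ) dρ dφ dθ.

The integrand becomes 14ρ^2, so

    ∭_E (14x^2 + 14y^2 + 14z^2) dV = ∫_{0}^{2π} ∫_{0}^{π/2} ∫_{0}^{1} (14ρ^2) · ρ^2 sin(φ) dρ dφ dθ.

Inner (ρ): 14sin(φ)/5.
Middle (φ): 14/5.
Outer (θ): 28π/5.

Therefore the triple integral equals 28π/5.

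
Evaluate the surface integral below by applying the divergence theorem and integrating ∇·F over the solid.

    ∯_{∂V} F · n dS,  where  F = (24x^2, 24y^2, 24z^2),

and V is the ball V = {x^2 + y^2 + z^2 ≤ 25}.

By the divergence theorem,

    ∯_{∂V} F · n dS = ∭_V (∇ · F) dV.

Compute the divergence:
    ∇ · F = ∂F_x/∂x + ∂F_y/∂y + ∂F_z/∂z = 48x + 48y + 48z.

In spherical coordinates, x = ρ sin(φ) cos(θ), y = ρ sin(φ) sin(θ), z = ρ cos(φ), dV = ρ^2 sin(φ) dρ dφ dθ, with 0 ≤ ρ ≤ 5, 0 ≤ φ ≤ π, 0 ≤ θ ≤ 2π.

The integrand, after substitution and multiplying by the volume element, becomes (48ρ (sqrt(2)sin(φ)sin(θ + π/4) + cos(φ))) · ρ^2 sin(φ), so

    ∭_V (∇·F) dV = ∫_0^{2π} ∫_0^{π} ∫_0^{5} (48ρ (sqrt(2)sin(φ)sin(θ + π/4) + cos(φ))) · ρ^2 sin(φ) dρ dφ dθ.

Inner (ρ from 0 to 5): 7500(sqrt(2)sin(φ)sin(θ + π/4) + cos(φ))sin(φ).
Middle (φ from 0 to π): 3750sqrt(2)π sin(θ + π/4).
Outer (θ from 0 to 2π): 0.

Therefore ∯_{∂V} F · n dS = 0.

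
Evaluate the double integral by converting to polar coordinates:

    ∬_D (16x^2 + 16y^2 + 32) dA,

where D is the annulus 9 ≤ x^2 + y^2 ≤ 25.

The region D is 3 ≤ r ≤ 5, 0 ≤ θ ≤ 2π in polar coordinates, where x = r cos(θ), y = r sin(θ), and dA = r dr dθ.

Under the substitution, the integrand becomes 16r^2 + 32, so

    ∬_D (16x^2 + 16y^2 + 32) dA = ∫_{0}^{2π} ∫_{3}^{5} (16r^2 + 32) · r dr dθ.

Inner integral (in r): ∫_{3}^{5} (16r^2 + 32) · r dr = 2432.

Outer integral (in θ): ∫_{0}^{2π} (2432) dθ = 4864π.

Therefore ∬_D (16x^2 + 16y^2 + 32) dA = 4864π.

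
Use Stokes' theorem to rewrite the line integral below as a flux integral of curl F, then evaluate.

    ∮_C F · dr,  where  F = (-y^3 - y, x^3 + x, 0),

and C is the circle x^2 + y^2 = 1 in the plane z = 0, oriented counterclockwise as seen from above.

Let S be the flat disk x^2 + y^2 ≤ 1 in the plane z = 0, with upward unit normal n̂ = ẑ. By Stokes' theorem,

    ∮_C F · dr = ∬_S (∇ × F) · n̂ dS = ∬_D (curl F)_z dA,

where D is the disk x^2 + y^2 ≤ 1.

Compute the curl of F = (-y^3 - y, x^3 + x, 0):
    (∇ × F)_x = ∂F_z/∂y - ∂F_y/∂z = 0,
    (∇ × F)_y = ∂F_x/∂z - ∂F_z/∂x = 0,
    (∇ × F)_z = ∂F_y/∂x - ∂F_x/∂y = 3x^2 + 3y^2 + 2.

On z = 0, (curl F)_z = 3x^2 + 3y^2 + 2.

Convert to polar (x = r cos θ, y = r sin θ, dA = r dr dθ); the integrand becomes 3r^2 + 2, so

    ∬_D (curl F)_z dA = ∫_0^{2π} ∫_0^{1} (3r^2 + 2) · r dr dθ.

Inner (r from 0 to 1): 7/4.
Outer (θ from 0 to 2π): 7π/2.

Therefore ∮_C F · dr = 7π/2.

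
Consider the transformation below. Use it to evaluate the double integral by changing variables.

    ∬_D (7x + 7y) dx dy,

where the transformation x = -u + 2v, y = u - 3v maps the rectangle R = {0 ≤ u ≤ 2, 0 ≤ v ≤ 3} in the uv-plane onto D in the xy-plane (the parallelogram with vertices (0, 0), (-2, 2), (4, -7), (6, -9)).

Compute the Jacobian determinant of (x, y) with respect to (u, v):

    ∂(x,y)/∂(u,v) = | -1  2 | = (-1)(-3) - (2)(1) = 1.
                   | 1  -3 |

Its absolute value is |J| = 1 (the area scaling factor).

Substituting x = -u + 2v, y = u - 3v into the integrand,

    7x + 7y → -7v,

so the integral becomes

    ∬_R (-7v) · |J| du dv = ∫_0^2 ∫_0^3 (-7v) dv du.

Inner (v): -63/2.
Outer (u): -63.

Therefore ∬_D (7x + 7y) dx dy = -63.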